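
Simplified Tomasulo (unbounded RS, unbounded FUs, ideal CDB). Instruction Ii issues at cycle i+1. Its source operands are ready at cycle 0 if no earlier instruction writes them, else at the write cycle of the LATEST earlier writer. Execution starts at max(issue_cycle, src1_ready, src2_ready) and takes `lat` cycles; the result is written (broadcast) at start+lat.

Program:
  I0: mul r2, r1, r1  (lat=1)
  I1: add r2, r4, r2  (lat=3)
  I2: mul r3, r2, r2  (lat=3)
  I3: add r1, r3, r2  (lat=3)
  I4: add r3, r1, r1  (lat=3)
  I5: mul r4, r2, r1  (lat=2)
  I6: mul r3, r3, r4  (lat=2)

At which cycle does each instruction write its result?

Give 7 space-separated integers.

Answer: 2 5 8 11 14 13 16

Derivation:
I0 mul r2: issue@1 deps=(None,None) exec_start@1 write@2
I1 add r2: issue@2 deps=(None,0) exec_start@2 write@5
I2 mul r3: issue@3 deps=(1,1) exec_start@5 write@8
I3 add r1: issue@4 deps=(2,1) exec_start@8 write@11
I4 add r3: issue@5 deps=(3,3) exec_start@11 write@14
I5 mul r4: issue@6 deps=(1,3) exec_start@11 write@13
I6 mul r3: issue@7 deps=(4,5) exec_start@14 write@16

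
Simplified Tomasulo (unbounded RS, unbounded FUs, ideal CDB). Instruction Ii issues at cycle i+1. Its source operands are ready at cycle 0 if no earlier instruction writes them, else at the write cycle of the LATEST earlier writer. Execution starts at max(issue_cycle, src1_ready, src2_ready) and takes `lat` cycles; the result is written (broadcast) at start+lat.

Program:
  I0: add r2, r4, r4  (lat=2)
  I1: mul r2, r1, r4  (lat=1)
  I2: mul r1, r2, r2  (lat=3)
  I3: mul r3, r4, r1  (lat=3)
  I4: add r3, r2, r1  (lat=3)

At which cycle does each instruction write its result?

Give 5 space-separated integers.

I0 add r2: issue@1 deps=(None,None) exec_start@1 write@3
I1 mul r2: issue@2 deps=(None,None) exec_start@2 write@3
I2 mul r1: issue@3 deps=(1,1) exec_start@3 write@6
I3 mul r3: issue@4 deps=(None,2) exec_start@6 write@9
I4 add r3: issue@5 deps=(1,2) exec_start@6 write@9

Answer: 3 3 6 9 9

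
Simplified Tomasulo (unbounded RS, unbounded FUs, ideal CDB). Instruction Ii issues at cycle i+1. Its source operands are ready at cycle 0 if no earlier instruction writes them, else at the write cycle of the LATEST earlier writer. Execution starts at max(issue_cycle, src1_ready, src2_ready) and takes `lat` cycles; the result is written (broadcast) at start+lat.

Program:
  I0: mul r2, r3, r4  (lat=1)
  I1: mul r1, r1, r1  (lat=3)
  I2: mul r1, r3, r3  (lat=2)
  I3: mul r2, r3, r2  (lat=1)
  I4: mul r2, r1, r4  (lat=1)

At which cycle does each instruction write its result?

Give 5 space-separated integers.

Answer: 2 5 5 5 6

Derivation:
I0 mul r2: issue@1 deps=(None,None) exec_start@1 write@2
I1 mul r1: issue@2 deps=(None,None) exec_start@2 write@5
I2 mul r1: issue@3 deps=(None,None) exec_start@3 write@5
I3 mul r2: issue@4 deps=(None,0) exec_start@4 write@5
I4 mul r2: issue@5 deps=(2,None) exec_start@5 write@6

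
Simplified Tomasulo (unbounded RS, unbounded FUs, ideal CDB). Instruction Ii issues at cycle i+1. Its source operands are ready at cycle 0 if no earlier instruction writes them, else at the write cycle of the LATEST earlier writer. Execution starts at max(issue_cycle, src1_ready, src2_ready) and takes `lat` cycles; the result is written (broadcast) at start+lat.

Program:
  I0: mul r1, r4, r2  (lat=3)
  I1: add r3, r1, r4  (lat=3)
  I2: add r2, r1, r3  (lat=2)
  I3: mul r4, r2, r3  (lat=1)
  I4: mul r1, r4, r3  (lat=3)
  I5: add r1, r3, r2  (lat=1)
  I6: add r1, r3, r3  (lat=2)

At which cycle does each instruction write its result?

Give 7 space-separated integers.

Answer: 4 7 9 10 13 10 9

Derivation:
I0 mul r1: issue@1 deps=(None,None) exec_start@1 write@4
I1 add r3: issue@2 deps=(0,None) exec_start@4 write@7
I2 add r2: issue@3 deps=(0,1) exec_start@7 write@9
I3 mul r4: issue@4 deps=(2,1) exec_start@9 write@10
I4 mul r1: issue@5 deps=(3,1) exec_start@10 write@13
I5 add r1: issue@6 deps=(1,2) exec_start@9 write@10
I6 add r1: issue@7 deps=(1,1) exec_start@7 write@9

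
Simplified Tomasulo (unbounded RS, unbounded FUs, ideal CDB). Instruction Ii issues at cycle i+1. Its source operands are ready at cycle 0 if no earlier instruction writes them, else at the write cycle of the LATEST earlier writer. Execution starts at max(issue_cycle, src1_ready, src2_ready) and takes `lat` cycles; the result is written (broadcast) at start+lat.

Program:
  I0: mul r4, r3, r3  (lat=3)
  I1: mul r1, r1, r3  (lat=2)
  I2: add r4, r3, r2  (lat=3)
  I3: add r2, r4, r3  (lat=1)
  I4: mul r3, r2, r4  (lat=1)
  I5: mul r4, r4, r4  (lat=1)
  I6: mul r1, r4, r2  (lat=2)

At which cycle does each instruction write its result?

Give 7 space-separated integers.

I0 mul r4: issue@1 deps=(None,None) exec_start@1 write@4
I1 mul r1: issue@2 deps=(None,None) exec_start@2 write@4
I2 add r4: issue@3 deps=(None,None) exec_start@3 write@6
I3 add r2: issue@4 deps=(2,None) exec_start@6 write@7
I4 mul r3: issue@5 deps=(3,2) exec_start@7 write@8
I5 mul r4: issue@6 deps=(2,2) exec_start@6 write@7
I6 mul r1: issue@7 deps=(5,3) exec_start@7 write@9

Answer: 4 4 6 7 8 7 9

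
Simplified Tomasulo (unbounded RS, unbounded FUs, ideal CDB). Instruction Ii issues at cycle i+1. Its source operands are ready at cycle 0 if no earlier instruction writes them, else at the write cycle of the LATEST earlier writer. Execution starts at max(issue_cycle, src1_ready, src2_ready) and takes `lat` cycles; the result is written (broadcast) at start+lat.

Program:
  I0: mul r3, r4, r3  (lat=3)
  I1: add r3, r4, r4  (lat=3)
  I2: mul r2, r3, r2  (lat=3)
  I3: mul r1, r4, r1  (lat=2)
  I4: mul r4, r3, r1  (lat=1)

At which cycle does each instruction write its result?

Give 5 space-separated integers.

Answer: 4 5 8 6 7

Derivation:
I0 mul r3: issue@1 deps=(None,None) exec_start@1 write@4
I1 add r3: issue@2 deps=(None,None) exec_start@2 write@5
I2 mul r2: issue@3 deps=(1,None) exec_start@5 write@8
I3 mul r1: issue@4 deps=(None,None) exec_start@4 write@6
I4 mul r4: issue@5 deps=(1,3) exec_start@6 write@7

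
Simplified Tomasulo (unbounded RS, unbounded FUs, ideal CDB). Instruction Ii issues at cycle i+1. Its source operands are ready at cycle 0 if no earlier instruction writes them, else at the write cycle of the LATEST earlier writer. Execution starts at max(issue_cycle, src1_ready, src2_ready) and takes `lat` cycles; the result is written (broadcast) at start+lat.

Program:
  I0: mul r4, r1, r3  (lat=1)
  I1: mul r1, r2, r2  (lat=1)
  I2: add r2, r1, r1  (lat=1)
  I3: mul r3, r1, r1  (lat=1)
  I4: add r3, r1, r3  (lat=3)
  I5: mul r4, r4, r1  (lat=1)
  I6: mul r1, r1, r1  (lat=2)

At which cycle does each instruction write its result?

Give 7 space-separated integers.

Answer: 2 3 4 5 8 7 9

Derivation:
I0 mul r4: issue@1 deps=(None,None) exec_start@1 write@2
I1 mul r1: issue@2 deps=(None,None) exec_start@2 write@3
I2 add r2: issue@3 deps=(1,1) exec_start@3 write@4
I3 mul r3: issue@4 deps=(1,1) exec_start@4 write@5
I4 add r3: issue@5 deps=(1,3) exec_start@5 write@8
I5 mul r4: issue@6 deps=(0,1) exec_start@6 write@7
I6 mul r1: issue@7 deps=(1,1) exec_start@7 write@9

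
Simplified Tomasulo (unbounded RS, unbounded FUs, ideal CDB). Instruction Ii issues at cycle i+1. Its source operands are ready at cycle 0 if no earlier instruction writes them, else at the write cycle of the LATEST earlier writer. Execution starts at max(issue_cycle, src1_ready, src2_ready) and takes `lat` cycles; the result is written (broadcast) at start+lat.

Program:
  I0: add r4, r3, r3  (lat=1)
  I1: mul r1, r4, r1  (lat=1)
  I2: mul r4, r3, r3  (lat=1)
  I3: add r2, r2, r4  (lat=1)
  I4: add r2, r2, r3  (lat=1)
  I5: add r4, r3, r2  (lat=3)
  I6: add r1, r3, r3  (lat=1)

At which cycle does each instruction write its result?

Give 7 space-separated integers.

Answer: 2 3 4 5 6 9 8

Derivation:
I0 add r4: issue@1 deps=(None,None) exec_start@1 write@2
I1 mul r1: issue@2 deps=(0,None) exec_start@2 write@3
I2 mul r4: issue@3 deps=(None,None) exec_start@3 write@4
I3 add r2: issue@4 deps=(None,2) exec_start@4 write@5
I4 add r2: issue@5 deps=(3,None) exec_start@5 write@6
I5 add r4: issue@6 deps=(None,4) exec_start@6 write@9
I6 add r1: issue@7 deps=(None,None) exec_start@7 write@8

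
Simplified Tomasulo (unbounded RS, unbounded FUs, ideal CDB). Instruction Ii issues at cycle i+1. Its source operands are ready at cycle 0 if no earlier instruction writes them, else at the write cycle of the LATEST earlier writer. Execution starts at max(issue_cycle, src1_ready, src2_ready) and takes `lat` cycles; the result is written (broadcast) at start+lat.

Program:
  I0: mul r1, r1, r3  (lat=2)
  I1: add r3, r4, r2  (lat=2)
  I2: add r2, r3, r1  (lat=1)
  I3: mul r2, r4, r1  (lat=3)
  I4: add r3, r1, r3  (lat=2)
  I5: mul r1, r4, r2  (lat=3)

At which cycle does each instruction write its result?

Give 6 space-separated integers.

I0 mul r1: issue@1 deps=(None,None) exec_start@1 write@3
I1 add r3: issue@2 deps=(None,None) exec_start@2 write@4
I2 add r2: issue@3 deps=(1,0) exec_start@4 write@5
I3 mul r2: issue@4 deps=(None,0) exec_start@4 write@7
I4 add r3: issue@5 deps=(0,1) exec_start@5 write@7
I5 mul r1: issue@6 deps=(None,3) exec_start@7 write@10

Answer: 3 4 5 7 7 10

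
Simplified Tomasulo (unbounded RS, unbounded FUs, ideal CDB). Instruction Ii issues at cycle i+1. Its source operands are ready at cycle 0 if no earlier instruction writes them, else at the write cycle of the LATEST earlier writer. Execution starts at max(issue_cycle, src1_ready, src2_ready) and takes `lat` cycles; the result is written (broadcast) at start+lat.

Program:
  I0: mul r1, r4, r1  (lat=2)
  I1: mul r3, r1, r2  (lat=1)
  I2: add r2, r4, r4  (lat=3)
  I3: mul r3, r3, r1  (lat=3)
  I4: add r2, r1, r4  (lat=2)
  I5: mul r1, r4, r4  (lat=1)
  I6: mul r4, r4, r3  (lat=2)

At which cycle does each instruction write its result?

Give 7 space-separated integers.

I0 mul r1: issue@1 deps=(None,None) exec_start@1 write@3
I1 mul r3: issue@2 deps=(0,None) exec_start@3 write@4
I2 add r2: issue@3 deps=(None,None) exec_start@3 write@6
I3 mul r3: issue@4 deps=(1,0) exec_start@4 write@7
I4 add r2: issue@5 deps=(0,None) exec_start@5 write@7
I5 mul r1: issue@6 deps=(None,None) exec_start@6 write@7
I6 mul r4: issue@7 deps=(None,3) exec_start@7 write@9

Answer: 3 4 6 7 7 7 9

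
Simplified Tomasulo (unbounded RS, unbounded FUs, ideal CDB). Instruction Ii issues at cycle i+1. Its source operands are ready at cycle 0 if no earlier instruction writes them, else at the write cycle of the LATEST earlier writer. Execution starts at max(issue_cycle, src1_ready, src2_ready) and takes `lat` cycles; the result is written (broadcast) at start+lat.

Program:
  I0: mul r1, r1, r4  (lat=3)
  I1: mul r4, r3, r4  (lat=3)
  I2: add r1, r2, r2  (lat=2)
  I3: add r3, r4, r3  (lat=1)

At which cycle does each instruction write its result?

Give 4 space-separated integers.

Answer: 4 5 5 6

Derivation:
I0 mul r1: issue@1 deps=(None,None) exec_start@1 write@4
I1 mul r4: issue@2 deps=(None,None) exec_start@2 write@5
I2 add r1: issue@3 deps=(None,None) exec_start@3 write@5
I3 add r3: issue@4 deps=(1,None) exec_start@5 write@6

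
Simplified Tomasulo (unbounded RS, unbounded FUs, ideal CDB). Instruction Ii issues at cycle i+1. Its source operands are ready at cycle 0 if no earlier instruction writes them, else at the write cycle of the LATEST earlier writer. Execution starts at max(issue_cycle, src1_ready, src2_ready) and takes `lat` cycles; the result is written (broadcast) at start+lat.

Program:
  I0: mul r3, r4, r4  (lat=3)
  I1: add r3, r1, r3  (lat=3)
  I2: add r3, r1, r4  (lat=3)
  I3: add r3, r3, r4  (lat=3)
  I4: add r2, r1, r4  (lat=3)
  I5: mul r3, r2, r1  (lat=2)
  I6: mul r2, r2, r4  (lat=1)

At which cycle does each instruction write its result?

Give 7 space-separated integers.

Answer: 4 7 6 9 8 10 9

Derivation:
I0 mul r3: issue@1 deps=(None,None) exec_start@1 write@4
I1 add r3: issue@2 deps=(None,0) exec_start@4 write@7
I2 add r3: issue@3 deps=(None,None) exec_start@3 write@6
I3 add r3: issue@4 deps=(2,None) exec_start@6 write@9
I4 add r2: issue@5 deps=(None,None) exec_start@5 write@8
I5 mul r3: issue@6 deps=(4,None) exec_start@8 write@10
I6 mul r2: issue@7 deps=(4,None) exec_start@8 write@9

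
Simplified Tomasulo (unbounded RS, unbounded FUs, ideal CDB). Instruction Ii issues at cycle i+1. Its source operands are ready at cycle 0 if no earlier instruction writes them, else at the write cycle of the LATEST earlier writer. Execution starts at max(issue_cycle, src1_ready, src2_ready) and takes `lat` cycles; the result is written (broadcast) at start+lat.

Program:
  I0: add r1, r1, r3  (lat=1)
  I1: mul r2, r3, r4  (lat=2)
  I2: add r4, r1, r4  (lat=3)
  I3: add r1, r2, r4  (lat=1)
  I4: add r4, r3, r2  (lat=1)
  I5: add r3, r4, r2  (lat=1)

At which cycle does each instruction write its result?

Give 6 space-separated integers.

Answer: 2 4 6 7 6 7

Derivation:
I0 add r1: issue@1 deps=(None,None) exec_start@1 write@2
I1 mul r2: issue@2 deps=(None,None) exec_start@2 write@4
I2 add r4: issue@3 deps=(0,None) exec_start@3 write@6
I3 add r1: issue@4 deps=(1,2) exec_start@6 write@7
I4 add r4: issue@5 deps=(None,1) exec_start@5 write@6
I5 add r3: issue@6 deps=(4,1) exec_start@6 write@7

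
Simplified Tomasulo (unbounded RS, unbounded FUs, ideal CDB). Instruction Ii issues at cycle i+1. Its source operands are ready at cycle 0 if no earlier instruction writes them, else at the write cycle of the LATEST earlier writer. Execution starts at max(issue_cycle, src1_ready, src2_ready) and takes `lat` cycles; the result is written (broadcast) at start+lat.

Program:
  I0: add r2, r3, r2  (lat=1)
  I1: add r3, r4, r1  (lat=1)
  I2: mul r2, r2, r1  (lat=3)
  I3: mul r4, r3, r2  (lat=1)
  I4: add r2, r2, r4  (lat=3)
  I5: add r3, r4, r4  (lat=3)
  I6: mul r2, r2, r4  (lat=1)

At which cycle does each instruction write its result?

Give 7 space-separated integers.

Answer: 2 3 6 7 10 10 11

Derivation:
I0 add r2: issue@1 deps=(None,None) exec_start@1 write@2
I1 add r3: issue@2 deps=(None,None) exec_start@2 write@3
I2 mul r2: issue@3 deps=(0,None) exec_start@3 write@6
I3 mul r4: issue@4 deps=(1,2) exec_start@6 write@7
I4 add r2: issue@5 deps=(2,3) exec_start@7 write@10
I5 add r3: issue@6 deps=(3,3) exec_start@7 write@10
I6 mul r2: issue@7 deps=(4,3) exec_start@10 write@11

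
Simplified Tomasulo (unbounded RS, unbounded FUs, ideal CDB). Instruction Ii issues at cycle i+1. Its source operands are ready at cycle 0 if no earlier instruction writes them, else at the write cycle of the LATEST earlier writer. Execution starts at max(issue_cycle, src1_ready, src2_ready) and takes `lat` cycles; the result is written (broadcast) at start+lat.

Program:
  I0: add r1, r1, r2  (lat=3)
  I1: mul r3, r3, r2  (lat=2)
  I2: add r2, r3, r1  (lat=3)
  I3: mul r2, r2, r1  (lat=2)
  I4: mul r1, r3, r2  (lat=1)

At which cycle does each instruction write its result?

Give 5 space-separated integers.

Answer: 4 4 7 9 10

Derivation:
I0 add r1: issue@1 deps=(None,None) exec_start@1 write@4
I1 mul r3: issue@2 deps=(None,None) exec_start@2 write@4
I2 add r2: issue@3 deps=(1,0) exec_start@4 write@7
I3 mul r2: issue@4 deps=(2,0) exec_start@7 write@9
I4 mul r1: issue@5 deps=(1,3) exec_start@9 write@10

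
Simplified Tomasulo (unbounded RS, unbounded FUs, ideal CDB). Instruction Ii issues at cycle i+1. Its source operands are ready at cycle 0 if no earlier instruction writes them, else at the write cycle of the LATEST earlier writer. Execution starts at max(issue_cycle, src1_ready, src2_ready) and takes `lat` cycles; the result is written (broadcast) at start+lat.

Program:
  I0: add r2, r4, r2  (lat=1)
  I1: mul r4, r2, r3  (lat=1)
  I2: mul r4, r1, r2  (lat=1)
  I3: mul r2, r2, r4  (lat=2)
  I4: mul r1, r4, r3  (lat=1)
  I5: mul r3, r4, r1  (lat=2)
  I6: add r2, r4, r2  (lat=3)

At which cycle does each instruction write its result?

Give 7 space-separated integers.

Answer: 2 3 4 6 6 8 10

Derivation:
I0 add r2: issue@1 deps=(None,None) exec_start@1 write@2
I1 mul r4: issue@2 deps=(0,None) exec_start@2 write@3
I2 mul r4: issue@3 deps=(None,0) exec_start@3 write@4
I3 mul r2: issue@4 deps=(0,2) exec_start@4 write@6
I4 mul r1: issue@5 deps=(2,None) exec_start@5 write@6
I5 mul r3: issue@6 deps=(2,4) exec_start@6 write@8
I6 add r2: issue@7 deps=(2,3) exec_start@7 write@10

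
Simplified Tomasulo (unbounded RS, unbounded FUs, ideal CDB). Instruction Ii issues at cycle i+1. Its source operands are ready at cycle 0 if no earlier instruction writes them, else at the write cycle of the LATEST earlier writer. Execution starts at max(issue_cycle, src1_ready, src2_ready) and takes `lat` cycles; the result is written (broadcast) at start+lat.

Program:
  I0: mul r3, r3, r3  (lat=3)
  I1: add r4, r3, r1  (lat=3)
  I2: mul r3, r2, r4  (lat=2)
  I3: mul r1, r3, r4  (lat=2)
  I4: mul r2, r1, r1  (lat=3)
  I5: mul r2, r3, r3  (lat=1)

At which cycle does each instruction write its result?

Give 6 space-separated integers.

I0 mul r3: issue@1 deps=(None,None) exec_start@1 write@4
I1 add r4: issue@2 deps=(0,None) exec_start@4 write@7
I2 mul r3: issue@3 deps=(None,1) exec_start@7 write@9
I3 mul r1: issue@4 deps=(2,1) exec_start@9 write@11
I4 mul r2: issue@5 deps=(3,3) exec_start@11 write@14
I5 mul r2: issue@6 deps=(2,2) exec_start@9 write@10

Answer: 4 7 9 11 14 10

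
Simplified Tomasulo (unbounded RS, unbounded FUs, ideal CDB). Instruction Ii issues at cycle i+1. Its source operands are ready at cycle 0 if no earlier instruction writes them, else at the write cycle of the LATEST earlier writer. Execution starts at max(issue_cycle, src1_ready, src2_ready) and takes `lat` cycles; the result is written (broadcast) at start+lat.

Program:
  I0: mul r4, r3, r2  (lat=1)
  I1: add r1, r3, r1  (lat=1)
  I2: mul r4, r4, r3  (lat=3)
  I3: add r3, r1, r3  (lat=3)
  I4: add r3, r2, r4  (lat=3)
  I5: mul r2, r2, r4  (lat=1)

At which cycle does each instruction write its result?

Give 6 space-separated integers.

Answer: 2 3 6 7 9 7

Derivation:
I0 mul r4: issue@1 deps=(None,None) exec_start@1 write@2
I1 add r1: issue@2 deps=(None,None) exec_start@2 write@3
I2 mul r4: issue@3 deps=(0,None) exec_start@3 write@6
I3 add r3: issue@4 deps=(1,None) exec_start@4 write@7
I4 add r3: issue@5 deps=(None,2) exec_start@6 write@9
I5 mul r2: issue@6 deps=(None,2) exec_start@6 write@7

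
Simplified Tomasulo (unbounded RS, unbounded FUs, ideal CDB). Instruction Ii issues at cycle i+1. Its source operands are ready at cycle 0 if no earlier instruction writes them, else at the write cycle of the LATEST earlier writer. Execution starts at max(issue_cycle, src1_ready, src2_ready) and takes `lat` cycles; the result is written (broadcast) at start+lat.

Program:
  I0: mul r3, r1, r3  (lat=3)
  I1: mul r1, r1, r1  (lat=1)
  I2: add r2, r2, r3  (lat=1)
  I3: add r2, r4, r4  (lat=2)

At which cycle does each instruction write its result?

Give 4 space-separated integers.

I0 mul r3: issue@1 deps=(None,None) exec_start@1 write@4
I1 mul r1: issue@2 deps=(None,None) exec_start@2 write@3
I2 add r2: issue@3 deps=(None,0) exec_start@4 write@5
I3 add r2: issue@4 deps=(None,None) exec_start@4 write@6

Answer: 4 3 5 6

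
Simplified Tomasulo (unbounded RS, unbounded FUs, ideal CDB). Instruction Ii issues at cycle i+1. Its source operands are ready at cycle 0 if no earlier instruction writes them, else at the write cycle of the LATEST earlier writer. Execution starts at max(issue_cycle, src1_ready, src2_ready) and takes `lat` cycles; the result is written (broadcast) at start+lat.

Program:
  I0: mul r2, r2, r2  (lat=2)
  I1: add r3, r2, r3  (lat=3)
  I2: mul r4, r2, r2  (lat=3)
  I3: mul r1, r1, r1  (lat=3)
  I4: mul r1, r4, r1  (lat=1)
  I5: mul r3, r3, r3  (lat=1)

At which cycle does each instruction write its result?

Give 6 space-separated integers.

I0 mul r2: issue@1 deps=(None,None) exec_start@1 write@3
I1 add r3: issue@2 deps=(0,None) exec_start@3 write@6
I2 mul r4: issue@3 deps=(0,0) exec_start@3 write@6
I3 mul r1: issue@4 deps=(None,None) exec_start@4 write@7
I4 mul r1: issue@5 deps=(2,3) exec_start@7 write@8
I5 mul r3: issue@6 deps=(1,1) exec_start@6 write@7

Answer: 3 6 6 7 8 7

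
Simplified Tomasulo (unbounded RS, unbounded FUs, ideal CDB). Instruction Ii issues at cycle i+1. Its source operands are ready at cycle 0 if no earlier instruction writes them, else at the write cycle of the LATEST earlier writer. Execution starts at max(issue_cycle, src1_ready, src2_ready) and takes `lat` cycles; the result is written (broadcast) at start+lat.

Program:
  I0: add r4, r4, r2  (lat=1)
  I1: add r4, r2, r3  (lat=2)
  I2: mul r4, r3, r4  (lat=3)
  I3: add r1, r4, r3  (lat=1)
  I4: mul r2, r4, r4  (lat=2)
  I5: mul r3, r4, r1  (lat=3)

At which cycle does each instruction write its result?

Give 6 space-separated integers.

Answer: 2 4 7 8 9 11

Derivation:
I0 add r4: issue@1 deps=(None,None) exec_start@1 write@2
I1 add r4: issue@2 deps=(None,None) exec_start@2 write@4
I2 mul r4: issue@3 deps=(None,1) exec_start@4 write@7
I3 add r1: issue@4 deps=(2,None) exec_start@7 write@8
I4 mul r2: issue@5 deps=(2,2) exec_start@7 write@9
I5 mul r3: issue@6 deps=(2,3) exec_start@8 write@11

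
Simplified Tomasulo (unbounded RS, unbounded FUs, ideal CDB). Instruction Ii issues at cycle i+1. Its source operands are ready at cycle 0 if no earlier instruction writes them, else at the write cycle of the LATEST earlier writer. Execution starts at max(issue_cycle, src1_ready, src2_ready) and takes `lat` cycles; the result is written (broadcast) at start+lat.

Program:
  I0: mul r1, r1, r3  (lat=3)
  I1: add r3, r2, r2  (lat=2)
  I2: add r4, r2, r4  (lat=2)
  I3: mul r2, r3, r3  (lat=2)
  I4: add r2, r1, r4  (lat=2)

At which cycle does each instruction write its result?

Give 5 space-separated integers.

Answer: 4 4 5 6 7

Derivation:
I0 mul r1: issue@1 deps=(None,None) exec_start@1 write@4
I1 add r3: issue@2 deps=(None,None) exec_start@2 write@4
I2 add r4: issue@3 deps=(None,None) exec_start@3 write@5
I3 mul r2: issue@4 deps=(1,1) exec_start@4 write@6
I4 add r2: issue@5 deps=(0,2) exec_start@5 write@7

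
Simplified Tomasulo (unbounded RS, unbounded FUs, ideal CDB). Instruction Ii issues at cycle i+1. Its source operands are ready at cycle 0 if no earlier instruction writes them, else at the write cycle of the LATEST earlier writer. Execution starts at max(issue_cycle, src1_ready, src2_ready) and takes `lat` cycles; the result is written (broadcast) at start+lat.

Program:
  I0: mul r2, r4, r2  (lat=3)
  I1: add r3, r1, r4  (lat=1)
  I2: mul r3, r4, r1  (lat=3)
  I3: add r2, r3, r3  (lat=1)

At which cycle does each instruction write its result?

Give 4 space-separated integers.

I0 mul r2: issue@1 deps=(None,None) exec_start@1 write@4
I1 add r3: issue@2 deps=(None,None) exec_start@2 write@3
I2 mul r3: issue@3 deps=(None,None) exec_start@3 write@6
I3 add r2: issue@4 deps=(2,2) exec_start@6 write@7

Answer: 4 3 6 7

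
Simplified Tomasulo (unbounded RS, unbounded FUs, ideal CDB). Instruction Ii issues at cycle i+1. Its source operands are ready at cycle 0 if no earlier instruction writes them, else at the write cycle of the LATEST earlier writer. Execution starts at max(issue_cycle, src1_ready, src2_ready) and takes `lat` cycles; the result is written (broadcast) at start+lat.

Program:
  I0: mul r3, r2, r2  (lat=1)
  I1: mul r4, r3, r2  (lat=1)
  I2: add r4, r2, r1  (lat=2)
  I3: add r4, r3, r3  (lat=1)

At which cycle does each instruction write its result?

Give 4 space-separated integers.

I0 mul r3: issue@1 deps=(None,None) exec_start@1 write@2
I1 mul r4: issue@2 deps=(0,None) exec_start@2 write@3
I2 add r4: issue@3 deps=(None,None) exec_start@3 write@5
I3 add r4: issue@4 deps=(0,0) exec_start@4 write@5

Answer: 2 3 5 5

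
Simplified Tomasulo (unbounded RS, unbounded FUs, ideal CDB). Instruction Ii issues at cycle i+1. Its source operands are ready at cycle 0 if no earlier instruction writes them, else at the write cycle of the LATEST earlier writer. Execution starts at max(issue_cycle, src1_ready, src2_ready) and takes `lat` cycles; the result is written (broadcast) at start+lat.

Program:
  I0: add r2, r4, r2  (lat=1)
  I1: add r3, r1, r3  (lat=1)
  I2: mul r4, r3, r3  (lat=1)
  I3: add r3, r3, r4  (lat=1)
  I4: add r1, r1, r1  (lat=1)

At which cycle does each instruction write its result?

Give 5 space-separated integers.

I0 add r2: issue@1 deps=(None,None) exec_start@1 write@2
I1 add r3: issue@2 deps=(None,None) exec_start@2 write@3
I2 mul r4: issue@3 deps=(1,1) exec_start@3 write@4
I3 add r3: issue@4 deps=(1,2) exec_start@4 write@5
I4 add r1: issue@5 deps=(None,None) exec_start@5 write@6

Answer: 2 3 4 5 6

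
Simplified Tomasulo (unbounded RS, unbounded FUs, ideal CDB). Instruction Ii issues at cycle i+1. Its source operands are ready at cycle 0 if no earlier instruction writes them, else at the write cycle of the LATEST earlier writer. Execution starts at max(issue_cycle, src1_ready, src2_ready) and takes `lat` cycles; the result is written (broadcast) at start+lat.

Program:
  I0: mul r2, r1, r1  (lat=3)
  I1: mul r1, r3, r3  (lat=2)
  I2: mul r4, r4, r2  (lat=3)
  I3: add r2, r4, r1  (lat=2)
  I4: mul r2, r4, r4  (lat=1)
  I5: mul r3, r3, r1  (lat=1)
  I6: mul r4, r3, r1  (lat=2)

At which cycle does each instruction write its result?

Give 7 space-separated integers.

Answer: 4 4 7 9 8 7 9

Derivation:
I0 mul r2: issue@1 deps=(None,None) exec_start@1 write@4
I1 mul r1: issue@2 deps=(None,None) exec_start@2 write@4
I2 mul r4: issue@3 deps=(None,0) exec_start@4 write@7
I3 add r2: issue@4 deps=(2,1) exec_start@7 write@9
I4 mul r2: issue@5 deps=(2,2) exec_start@7 write@8
I5 mul r3: issue@6 deps=(None,1) exec_start@6 write@7
I6 mul r4: issue@7 deps=(5,1) exec_start@7 write@9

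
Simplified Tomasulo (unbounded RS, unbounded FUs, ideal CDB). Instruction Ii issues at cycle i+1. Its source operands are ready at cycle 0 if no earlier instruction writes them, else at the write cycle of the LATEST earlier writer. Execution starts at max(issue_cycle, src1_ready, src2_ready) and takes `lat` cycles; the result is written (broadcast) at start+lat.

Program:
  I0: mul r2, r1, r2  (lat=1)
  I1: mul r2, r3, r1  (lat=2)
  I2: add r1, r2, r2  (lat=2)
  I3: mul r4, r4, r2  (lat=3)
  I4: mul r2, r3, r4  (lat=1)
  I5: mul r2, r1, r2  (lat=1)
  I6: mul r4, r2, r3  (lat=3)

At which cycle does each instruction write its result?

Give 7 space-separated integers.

Answer: 2 4 6 7 8 9 12

Derivation:
I0 mul r2: issue@1 deps=(None,None) exec_start@1 write@2
I1 mul r2: issue@2 deps=(None,None) exec_start@2 write@4
I2 add r1: issue@3 deps=(1,1) exec_start@4 write@6
I3 mul r4: issue@4 deps=(None,1) exec_start@4 write@7
I4 mul r2: issue@5 deps=(None,3) exec_start@7 write@8
I5 mul r2: issue@6 deps=(2,4) exec_start@8 write@9
I6 mul r4: issue@7 deps=(5,None) exec_start@9 write@12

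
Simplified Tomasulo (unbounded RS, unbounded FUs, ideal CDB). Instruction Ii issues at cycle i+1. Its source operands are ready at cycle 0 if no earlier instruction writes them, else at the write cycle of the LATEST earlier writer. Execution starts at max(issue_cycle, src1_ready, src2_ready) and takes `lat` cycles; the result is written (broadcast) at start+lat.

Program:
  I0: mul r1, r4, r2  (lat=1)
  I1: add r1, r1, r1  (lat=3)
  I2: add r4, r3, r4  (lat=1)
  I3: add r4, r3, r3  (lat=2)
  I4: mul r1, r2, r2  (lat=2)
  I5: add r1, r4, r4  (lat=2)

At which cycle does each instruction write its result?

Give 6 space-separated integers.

I0 mul r1: issue@1 deps=(None,None) exec_start@1 write@2
I1 add r1: issue@2 deps=(0,0) exec_start@2 write@5
I2 add r4: issue@3 deps=(None,None) exec_start@3 write@4
I3 add r4: issue@4 deps=(None,None) exec_start@4 write@6
I4 mul r1: issue@5 deps=(None,None) exec_start@5 write@7
I5 add r1: issue@6 deps=(3,3) exec_start@6 write@8

Answer: 2 5 4 6 7 8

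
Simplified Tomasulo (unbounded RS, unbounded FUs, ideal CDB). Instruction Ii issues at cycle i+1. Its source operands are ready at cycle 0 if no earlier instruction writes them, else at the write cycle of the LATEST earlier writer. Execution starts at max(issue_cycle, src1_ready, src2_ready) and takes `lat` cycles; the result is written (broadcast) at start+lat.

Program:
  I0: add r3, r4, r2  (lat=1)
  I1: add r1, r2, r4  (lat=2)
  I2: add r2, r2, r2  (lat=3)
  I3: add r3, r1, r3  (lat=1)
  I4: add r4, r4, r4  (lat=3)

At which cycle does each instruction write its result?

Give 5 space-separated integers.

I0 add r3: issue@1 deps=(None,None) exec_start@1 write@2
I1 add r1: issue@2 deps=(None,None) exec_start@2 write@4
I2 add r2: issue@3 deps=(None,None) exec_start@3 write@6
I3 add r3: issue@4 deps=(1,0) exec_start@4 write@5
I4 add r4: issue@5 deps=(None,None) exec_start@5 write@8

Answer: 2 4 6 5 8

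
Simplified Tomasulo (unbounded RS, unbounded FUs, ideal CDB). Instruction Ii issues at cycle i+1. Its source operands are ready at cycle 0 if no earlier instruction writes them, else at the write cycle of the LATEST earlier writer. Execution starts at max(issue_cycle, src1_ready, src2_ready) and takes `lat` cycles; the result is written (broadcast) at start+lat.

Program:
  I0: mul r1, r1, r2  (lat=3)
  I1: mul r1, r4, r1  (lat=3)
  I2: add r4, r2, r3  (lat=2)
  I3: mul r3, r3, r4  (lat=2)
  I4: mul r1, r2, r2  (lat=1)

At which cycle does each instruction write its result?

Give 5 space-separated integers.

I0 mul r1: issue@1 deps=(None,None) exec_start@1 write@4
I1 mul r1: issue@2 deps=(None,0) exec_start@4 write@7
I2 add r4: issue@3 deps=(None,None) exec_start@3 write@5
I3 mul r3: issue@4 deps=(None,2) exec_start@5 write@7
I4 mul r1: issue@5 deps=(None,None) exec_start@5 write@6

Answer: 4 7 5 7 6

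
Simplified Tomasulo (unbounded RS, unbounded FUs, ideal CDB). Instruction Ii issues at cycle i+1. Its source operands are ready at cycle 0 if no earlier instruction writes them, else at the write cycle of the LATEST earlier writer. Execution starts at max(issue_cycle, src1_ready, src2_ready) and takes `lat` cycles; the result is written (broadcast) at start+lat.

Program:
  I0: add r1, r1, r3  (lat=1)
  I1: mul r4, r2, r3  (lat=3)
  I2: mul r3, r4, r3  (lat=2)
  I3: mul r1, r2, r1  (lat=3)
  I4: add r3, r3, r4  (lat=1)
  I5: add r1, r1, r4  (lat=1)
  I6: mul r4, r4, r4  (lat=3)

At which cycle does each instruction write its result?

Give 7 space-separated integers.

I0 add r1: issue@1 deps=(None,None) exec_start@1 write@2
I1 mul r4: issue@2 deps=(None,None) exec_start@2 write@5
I2 mul r3: issue@3 deps=(1,None) exec_start@5 write@7
I3 mul r1: issue@4 deps=(None,0) exec_start@4 write@7
I4 add r3: issue@5 deps=(2,1) exec_start@7 write@8
I5 add r1: issue@6 deps=(3,1) exec_start@7 write@8
I6 mul r4: issue@7 deps=(1,1) exec_start@7 write@10

Answer: 2 5 7 7 8 8 10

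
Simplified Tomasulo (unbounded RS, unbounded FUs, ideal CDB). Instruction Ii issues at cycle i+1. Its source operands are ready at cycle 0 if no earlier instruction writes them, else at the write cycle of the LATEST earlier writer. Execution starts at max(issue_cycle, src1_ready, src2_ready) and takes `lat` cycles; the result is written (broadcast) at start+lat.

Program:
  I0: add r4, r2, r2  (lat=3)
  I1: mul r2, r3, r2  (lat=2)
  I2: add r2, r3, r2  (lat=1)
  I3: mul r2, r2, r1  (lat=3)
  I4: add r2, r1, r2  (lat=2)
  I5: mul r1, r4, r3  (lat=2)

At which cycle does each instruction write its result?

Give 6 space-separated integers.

Answer: 4 4 5 8 10 8

Derivation:
I0 add r4: issue@1 deps=(None,None) exec_start@1 write@4
I1 mul r2: issue@2 deps=(None,None) exec_start@2 write@4
I2 add r2: issue@3 deps=(None,1) exec_start@4 write@5
I3 mul r2: issue@4 deps=(2,None) exec_start@5 write@8
I4 add r2: issue@5 deps=(None,3) exec_start@8 write@10
I5 mul r1: issue@6 deps=(0,None) exec_start@6 write@8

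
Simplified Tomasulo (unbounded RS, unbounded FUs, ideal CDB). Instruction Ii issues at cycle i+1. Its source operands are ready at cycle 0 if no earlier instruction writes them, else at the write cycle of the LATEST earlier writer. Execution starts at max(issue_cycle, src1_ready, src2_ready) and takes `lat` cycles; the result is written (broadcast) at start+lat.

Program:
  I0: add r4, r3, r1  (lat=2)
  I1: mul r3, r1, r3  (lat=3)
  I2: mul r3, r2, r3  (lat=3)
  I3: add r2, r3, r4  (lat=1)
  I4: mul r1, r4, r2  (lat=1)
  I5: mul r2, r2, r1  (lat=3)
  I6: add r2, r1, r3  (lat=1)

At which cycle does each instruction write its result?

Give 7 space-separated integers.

I0 add r4: issue@1 deps=(None,None) exec_start@1 write@3
I1 mul r3: issue@2 deps=(None,None) exec_start@2 write@5
I2 mul r3: issue@3 deps=(None,1) exec_start@5 write@8
I3 add r2: issue@4 deps=(2,0) exec_start@8 write@9
I4 mul r1: issue@5 deps=(0,3) exec_start@9 write@10
I5 mul r2: issue@6 deps=(3,4) exec_start@10 write@13
I6 add r2: issue@7 deps=(4,2) exec_start@10 write@11

Answer: 3 5 8 9 10 13 11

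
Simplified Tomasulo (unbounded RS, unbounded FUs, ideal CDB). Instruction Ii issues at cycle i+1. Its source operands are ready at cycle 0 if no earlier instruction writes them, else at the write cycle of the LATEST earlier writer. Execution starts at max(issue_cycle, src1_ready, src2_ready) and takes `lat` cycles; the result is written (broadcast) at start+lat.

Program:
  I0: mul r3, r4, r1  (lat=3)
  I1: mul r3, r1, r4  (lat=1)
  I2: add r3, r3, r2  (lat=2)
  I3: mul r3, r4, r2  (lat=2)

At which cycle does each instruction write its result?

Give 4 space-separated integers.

Answer: 4 3 5 6

Derivation:
I0 mul r3: issue@1 deps=(None,None) exec_start@1 write@4
I1 mul r3: issue@2 deps=(None,None) exec_start@2 write@3
I2 add r3: issue@3 deps=(1,None) exec_start@3 write@5
I3 mul r3: issue@4 deps=(None,None) exec_start@4 write@6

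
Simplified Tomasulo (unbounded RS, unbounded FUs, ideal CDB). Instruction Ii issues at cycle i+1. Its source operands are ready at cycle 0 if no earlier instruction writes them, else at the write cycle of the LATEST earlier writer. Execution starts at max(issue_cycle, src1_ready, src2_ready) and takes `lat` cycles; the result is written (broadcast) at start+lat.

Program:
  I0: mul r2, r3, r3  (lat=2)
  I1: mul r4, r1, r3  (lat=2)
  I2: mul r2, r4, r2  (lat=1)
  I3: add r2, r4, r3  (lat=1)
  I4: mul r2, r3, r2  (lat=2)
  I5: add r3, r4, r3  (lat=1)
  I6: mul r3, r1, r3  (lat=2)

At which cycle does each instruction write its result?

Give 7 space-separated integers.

Answer: 3 4 5 5 7 7 9

Derivation:
I0 mul r2: issue@1 deps=(None,None) exec_start@1 write@3
I1 mul r4: issue@2 deps=(None,None) exec_start@2 write@4
I2 mul r2: issue@3 deps=(1,0) exec_start@4 write@5
I3 add r2: issue@4 deps=(1,None) exec_start@4 write@5
I4 mul r2: issue@5 deps=(None,3) exec_start@5 write@7
I5 add r3: issue@6 deps=(1,None) exec_start@6 write@7
I6 mul r3: issue@7 deps=(None,5) exec_start@7 write@9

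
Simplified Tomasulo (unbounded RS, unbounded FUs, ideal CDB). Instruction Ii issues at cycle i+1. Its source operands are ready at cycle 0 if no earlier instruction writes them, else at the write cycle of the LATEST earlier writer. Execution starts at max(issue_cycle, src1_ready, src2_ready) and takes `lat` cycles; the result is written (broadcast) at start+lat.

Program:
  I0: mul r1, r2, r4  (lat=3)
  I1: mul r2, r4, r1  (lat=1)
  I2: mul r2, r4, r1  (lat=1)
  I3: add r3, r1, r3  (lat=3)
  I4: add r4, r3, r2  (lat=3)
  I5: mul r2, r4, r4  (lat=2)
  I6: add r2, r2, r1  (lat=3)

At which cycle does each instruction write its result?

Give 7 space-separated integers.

I0 mul r1: issue@1 deps=(None,None) exec_start@1 write@4
I1 mul r2: issue@2 deps=(None,0) exec_start@4 write@5
I2 mul r2: issue@3 deps=(None,0) exec_start@4 write@5
I3 add r3: issue@4 deps=(0,None) exec_start@4 write@7
I4 add r4: issue@5 deps=(3,2) exec_start@7 write@10
I5 mul r2: issue@6 deps=(4,4) exec_start@10 write@12
I6 add r2: issue@7 deps=(5,0) exec_start@12 write@15

Answer: 4 5 5 7 10 12 15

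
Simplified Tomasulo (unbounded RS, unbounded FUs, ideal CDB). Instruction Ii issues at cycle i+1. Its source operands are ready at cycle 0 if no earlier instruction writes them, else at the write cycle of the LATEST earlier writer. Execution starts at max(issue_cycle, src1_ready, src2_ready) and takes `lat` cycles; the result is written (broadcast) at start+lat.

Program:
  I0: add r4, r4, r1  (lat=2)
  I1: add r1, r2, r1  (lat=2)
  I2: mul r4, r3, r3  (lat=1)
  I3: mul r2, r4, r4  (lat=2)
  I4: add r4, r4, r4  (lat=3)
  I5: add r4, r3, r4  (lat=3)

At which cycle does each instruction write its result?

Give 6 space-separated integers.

Answer: 3 4 4 6 8 11

Derivation:
I0 add r4: issue@1 deps=(None,None) exec_start@1 write@3
I1 add r1: issue@2 deps=(None,None) exec_start@2 write@4
I2 mul r4: issue@3 deps=(None,None) exec_start@3 write@4
I3 mul r2: issue@4 deps=(2,2) exec_start@4 write@6
I4 add r4: issue@5 deps=(2,2) exec_start@5 write@8
I5 add r4: issue@6 deps=(None,4) exec_start@8 write@11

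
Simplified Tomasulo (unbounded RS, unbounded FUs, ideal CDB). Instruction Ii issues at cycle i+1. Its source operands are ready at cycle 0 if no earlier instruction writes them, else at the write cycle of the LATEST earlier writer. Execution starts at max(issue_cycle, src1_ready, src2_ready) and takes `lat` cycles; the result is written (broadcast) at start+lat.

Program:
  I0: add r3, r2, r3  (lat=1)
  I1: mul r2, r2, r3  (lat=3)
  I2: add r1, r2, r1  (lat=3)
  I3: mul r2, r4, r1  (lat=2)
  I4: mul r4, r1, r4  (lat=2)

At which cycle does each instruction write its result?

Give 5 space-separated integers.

Answer: 2 5 8 10 10

Derivation:
I0 add r3: issue@1 deps=(None,None) exec_start@1 write@2
I1 mul r2: issue@2 deps=(None,0) exec_start@2 write@5
I2 add r1: issue@3 deps=(1,None) exec_start@5 write@8
I3 mul r2: issue@4 deps=(None,2) exec_start@8 write@10
I4 mul r4: issue@5 deps=(2,None) exec_start@8 write@10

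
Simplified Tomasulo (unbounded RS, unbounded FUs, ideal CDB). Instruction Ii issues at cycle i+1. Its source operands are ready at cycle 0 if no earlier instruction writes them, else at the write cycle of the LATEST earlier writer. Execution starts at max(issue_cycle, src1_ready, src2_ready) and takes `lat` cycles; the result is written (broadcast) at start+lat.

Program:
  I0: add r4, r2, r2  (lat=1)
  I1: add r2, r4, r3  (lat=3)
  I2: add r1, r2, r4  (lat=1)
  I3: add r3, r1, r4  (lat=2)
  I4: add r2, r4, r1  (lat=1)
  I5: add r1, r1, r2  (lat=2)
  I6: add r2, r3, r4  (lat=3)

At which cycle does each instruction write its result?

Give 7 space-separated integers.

I0 add r4: issue@1 deps=(None,None) exec_start@1 write@2
I1 add r2: issue@2 deps=(0,None) exec_start@2 write@5
I2 add r1: issue@3 deps=(1,0) exec_start@5 write@6
I3 add r3: issue@4 deps=(2,0) exec_start@6 write@8
I4 add r2: issue@5 deps=(0,2) exec_start@6 write@7
I5 add r1: issue@6 deps=(2,4) exec_start@7 write@9
I6 add r2: issue@7 deps=(3,0) exec_start@8 write@11

Answer: 2 5 6 8 7 9 11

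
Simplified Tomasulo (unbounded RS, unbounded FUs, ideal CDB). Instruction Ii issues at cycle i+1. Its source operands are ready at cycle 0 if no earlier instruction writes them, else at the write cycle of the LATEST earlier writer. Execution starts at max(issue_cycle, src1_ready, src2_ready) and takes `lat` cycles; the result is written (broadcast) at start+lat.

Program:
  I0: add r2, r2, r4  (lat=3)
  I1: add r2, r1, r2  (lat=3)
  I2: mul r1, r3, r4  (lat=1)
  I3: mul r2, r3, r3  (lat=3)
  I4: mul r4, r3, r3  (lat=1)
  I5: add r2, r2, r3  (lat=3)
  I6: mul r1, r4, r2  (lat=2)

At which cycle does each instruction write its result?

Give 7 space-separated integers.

I0 add r2: issue@1 deps=(None,None) exec_start@1 write@4
I1 add r2: issue@2 deps=(None,0) exec_start@4 write@7
I2 mul r1: issue@3 deps=(None,None) exec_start@3 write@4
I3 mul r2: issue@4 deps=(None,None) exec_start@4 write@7
I4 mul r4: issue@5 deps=(None,None) exec_start@5 write@6
I5 add r2: issue@6 deps=(3,None) exec_start@7 write@10
I6 mul r1: issue@7 deps=(4,5) exec_start@10 write@12

Answer: 4 7 4 7 6 10 12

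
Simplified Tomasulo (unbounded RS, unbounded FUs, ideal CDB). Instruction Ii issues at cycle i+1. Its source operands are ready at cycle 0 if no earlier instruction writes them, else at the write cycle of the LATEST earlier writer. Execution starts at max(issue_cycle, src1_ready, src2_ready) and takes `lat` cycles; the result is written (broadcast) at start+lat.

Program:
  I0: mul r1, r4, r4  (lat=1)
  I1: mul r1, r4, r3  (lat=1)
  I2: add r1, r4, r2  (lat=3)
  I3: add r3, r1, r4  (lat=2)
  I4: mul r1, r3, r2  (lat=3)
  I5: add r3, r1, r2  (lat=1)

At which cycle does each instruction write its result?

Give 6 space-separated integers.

Answer: 2 3 6 8 11 12

Derivation:
I0 mul r1: issue@1 deps=(None,None) exec_start@1 write@2
I1 mul r1: issue@2 deps=(None,None) exec_start@2 write@3
I2 add r1: issue@3 deps=(None,None) exec_start@3 write@6
I3 add r3: issue@4 deps=(2,None) exec_start@6 write@8
I4 mul r1: issue@5 deps=(3,None) exec_start@8 write@11
I5 add r3: issue@6 deps=(4,None) exec_start@11 write@12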